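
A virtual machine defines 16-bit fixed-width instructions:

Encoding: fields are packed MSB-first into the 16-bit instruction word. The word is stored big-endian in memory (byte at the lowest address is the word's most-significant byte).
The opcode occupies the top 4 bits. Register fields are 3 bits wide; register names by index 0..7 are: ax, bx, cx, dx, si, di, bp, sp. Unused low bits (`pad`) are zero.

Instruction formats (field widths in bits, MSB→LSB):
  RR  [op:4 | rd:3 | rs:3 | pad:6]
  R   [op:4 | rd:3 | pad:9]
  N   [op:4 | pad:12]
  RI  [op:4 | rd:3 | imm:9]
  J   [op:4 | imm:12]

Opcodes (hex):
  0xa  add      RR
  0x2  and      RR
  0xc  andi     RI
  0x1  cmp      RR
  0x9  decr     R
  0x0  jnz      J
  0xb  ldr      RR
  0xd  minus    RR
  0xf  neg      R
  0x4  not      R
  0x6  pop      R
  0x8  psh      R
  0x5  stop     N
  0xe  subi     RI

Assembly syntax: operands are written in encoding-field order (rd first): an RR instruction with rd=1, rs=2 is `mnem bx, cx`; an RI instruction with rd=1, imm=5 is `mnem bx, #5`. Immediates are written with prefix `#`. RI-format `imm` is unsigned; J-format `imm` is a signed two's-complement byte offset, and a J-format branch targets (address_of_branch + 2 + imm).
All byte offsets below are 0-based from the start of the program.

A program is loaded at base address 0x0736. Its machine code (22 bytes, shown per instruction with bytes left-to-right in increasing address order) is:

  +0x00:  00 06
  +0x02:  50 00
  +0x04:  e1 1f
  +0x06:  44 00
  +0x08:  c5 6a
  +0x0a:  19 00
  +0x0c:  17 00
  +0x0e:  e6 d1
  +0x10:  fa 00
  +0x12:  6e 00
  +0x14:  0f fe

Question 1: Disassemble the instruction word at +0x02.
stop

+0x02: 50 00 ⇒ word 0x5000 (big)
  opcode bits[15:12]=0x5: stop/N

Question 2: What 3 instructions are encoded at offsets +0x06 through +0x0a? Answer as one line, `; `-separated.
not cx; andi cx, #362; cmp si, si

@+06  big-endian(44 00) = 0x4400
  op=0x4400>>12=0x4 ⇒ not (R)
  rd@[11:9]=0x2 ⇒ cx
@+08  big-endian(c5 6a) = 0xc56a
  op=0xc56a>>12=0xc ⇒ andi (RI)
  rd@[11:9]=0x2 ⇒ cx
  imm@[8:0]=0x16a ⇒ #362
@+0a  big-endian(19 00) = 0x1900
  op=0x1900>>12=0x1 ⇒ cmp (RR)
  rd@[11:9]=0x4 ⇒ si
  rs@[8:6]=0x4 ⇒ si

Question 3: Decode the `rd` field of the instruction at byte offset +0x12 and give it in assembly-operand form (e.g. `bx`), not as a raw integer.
sp

[12] 6e 00 → 0x6e00
  top 4b → 0x6 → pop [R]
  rd: (w>>9)&0x7=0x7 → sp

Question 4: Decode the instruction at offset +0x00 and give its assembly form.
off 0x00: read 00 06 as big → 0x0006
  opcode bits[15:12]=0x0: jnz/J
  [11:0] imm=6 = #6

jnz #6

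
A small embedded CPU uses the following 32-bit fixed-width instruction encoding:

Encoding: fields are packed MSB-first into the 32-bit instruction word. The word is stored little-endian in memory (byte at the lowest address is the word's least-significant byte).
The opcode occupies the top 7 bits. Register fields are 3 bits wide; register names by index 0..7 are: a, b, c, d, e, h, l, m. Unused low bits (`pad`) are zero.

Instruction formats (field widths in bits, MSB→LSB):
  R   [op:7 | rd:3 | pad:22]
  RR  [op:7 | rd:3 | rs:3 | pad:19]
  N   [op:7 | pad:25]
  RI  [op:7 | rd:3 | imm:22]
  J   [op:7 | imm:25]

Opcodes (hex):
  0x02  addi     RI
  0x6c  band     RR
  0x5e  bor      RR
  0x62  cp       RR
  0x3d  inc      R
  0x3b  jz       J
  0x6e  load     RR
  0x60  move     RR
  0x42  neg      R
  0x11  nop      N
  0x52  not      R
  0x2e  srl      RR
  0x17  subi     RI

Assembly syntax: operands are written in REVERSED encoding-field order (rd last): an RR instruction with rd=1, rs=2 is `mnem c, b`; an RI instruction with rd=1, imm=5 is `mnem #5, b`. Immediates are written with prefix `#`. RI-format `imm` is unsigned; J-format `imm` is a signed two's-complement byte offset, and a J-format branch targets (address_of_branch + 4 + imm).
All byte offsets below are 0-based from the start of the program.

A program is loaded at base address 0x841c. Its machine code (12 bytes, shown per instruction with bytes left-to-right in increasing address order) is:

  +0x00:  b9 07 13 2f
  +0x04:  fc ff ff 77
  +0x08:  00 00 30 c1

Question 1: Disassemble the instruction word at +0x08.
move l, e

@+08  little-endian(00 00 30 c1) = 0xc1300000
  op=0xc1300000>>25=0x60 ⇒ move (RR)
  rd: (w>>22)&0x7=0x4 → e
  rs: (w>>19)&0x7=0x6 → l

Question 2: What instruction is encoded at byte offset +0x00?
[00] b9 07 13 2f → 0x2f1307b9
  top 7b → 0x17 → subi [RI]
  rd@[24:22]=0x4 ⇒ e
  imm@[21:0]=0x1307b9 ⇒ #1247161

subi #1247161, e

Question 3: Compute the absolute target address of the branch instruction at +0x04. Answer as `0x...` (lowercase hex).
@+04  little-endian(fc ff ff 77) = 0x77fffffc
  opcode bits[31:25]=0x3b: jz/J
  imm: (w>>0)&0x1ffffff=0x1fffffc (s25→-4) → #-4
  target = base 0x841c + off 0x04 + 4 + imm -4 = 0x8420

0x8420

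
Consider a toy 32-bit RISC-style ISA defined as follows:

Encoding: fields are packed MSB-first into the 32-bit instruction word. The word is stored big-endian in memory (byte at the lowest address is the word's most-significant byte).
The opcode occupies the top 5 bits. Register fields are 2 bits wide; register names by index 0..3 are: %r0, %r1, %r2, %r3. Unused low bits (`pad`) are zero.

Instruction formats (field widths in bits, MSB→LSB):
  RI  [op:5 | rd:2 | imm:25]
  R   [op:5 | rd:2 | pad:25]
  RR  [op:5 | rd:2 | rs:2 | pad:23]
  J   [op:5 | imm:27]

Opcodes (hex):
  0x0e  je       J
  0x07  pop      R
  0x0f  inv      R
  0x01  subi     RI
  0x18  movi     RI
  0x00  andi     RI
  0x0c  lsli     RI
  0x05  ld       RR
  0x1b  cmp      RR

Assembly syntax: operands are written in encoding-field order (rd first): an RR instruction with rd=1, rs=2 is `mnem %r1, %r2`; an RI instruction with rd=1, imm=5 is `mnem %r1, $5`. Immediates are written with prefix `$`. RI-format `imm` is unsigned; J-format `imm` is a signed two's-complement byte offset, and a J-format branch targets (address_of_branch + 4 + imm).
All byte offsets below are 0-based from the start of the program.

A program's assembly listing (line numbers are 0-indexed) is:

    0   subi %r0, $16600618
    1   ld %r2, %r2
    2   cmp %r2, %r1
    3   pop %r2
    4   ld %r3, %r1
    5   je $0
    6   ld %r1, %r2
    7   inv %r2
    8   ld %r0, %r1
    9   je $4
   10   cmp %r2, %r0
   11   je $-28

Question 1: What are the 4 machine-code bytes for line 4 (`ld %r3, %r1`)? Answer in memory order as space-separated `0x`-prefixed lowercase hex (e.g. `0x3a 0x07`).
4. ld fields op=0x5:5|rd=3:2|rs=1:2|pad=0:23 → word 2e800000h → 2e 80 00 00

0x2e 0x80 0x00 0x00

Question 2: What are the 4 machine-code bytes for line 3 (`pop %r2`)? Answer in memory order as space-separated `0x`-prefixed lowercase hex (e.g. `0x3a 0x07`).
3. pop fields op=0x7:5|rd=2:2|pad=0:25 → word 3c000000h → 3c 00 00 00

0x3c 0x00 0x00 0x00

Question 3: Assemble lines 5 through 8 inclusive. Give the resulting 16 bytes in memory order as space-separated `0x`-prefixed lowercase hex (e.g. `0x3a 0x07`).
0x70 0x00 0x00 0x00 0x2b 0x00 0x00 0x00 0x7c 0x00 0x00 0x00 0x28 0x80 0x00 0x00

5. je fields op=0xe:5|imm=0:27 → word 70000000h → 70 00 00 00
6. ld fields op=0x5:5|rd=1:2|rs=2:2|pad=0:23 → word 2b000000h → 2b 00 00 00
7. inv fields op=0xf:5|rd=2:2|pad=0:25 → word 7c000000h → 7c 00 00 00
8. ld fields op=0x5:5|rd=0:2|rs=1:2|pad=0:23 → word 28800000h → 28 80 00 00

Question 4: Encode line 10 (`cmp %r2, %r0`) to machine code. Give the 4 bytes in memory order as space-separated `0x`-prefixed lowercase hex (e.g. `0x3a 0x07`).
0xdc 0x00 0x00 0x00

L10: cmp op=0x1b:5|rd=2:2|rs=0:2|pad=0:23 ⇒ 0xdc000000 ⇒ big dc 00 00 00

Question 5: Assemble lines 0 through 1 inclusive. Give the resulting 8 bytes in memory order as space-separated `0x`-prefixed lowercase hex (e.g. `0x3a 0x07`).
0. subi fields op=0x1:5|rd=0:2|imm=16600618:25 → word 08fd4e2ah → 08 fd 4e 2a
1. ld fields op=0x5:5|rd=2:2|rs=2:2|pad=0:23 → word 2d000000h → 2d 00 00 00

0x08 0xfd 0x4e 0x2a 0x2d 0x00 0x00 0x00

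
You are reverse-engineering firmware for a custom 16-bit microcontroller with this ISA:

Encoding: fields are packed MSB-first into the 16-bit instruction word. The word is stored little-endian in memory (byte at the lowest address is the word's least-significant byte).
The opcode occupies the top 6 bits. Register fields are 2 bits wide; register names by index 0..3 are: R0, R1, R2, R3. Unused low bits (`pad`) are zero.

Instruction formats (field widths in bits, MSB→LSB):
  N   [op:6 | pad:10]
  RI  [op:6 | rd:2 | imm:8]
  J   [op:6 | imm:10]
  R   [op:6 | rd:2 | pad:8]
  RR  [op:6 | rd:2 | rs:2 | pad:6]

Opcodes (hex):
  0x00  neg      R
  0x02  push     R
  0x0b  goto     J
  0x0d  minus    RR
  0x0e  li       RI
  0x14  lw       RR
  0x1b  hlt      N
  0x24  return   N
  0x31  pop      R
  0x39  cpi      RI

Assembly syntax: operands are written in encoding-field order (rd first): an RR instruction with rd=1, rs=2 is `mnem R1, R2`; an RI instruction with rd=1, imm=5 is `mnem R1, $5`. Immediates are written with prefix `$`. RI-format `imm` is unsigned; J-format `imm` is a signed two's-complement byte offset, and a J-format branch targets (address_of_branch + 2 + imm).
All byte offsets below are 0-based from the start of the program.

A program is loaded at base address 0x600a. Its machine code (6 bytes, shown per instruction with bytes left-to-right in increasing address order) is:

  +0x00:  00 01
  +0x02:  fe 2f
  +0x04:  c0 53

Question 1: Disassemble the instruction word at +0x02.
goto $-2

+0x02: fe 2f ⇒ word 0x2ffe (little)
  opcode bits[15:10]=0xb: goto/J
  imm@[9:0]=0x3fe (s10→-2) ⇒ $-2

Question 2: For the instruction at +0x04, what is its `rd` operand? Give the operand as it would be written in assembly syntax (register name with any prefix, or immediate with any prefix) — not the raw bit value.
R3

@+04  little-endian(c0 53) = 0x53c0
  op=0x53c0>>10=0x14 ⇒ lw (RR)
  rd@[9:8]=0x3 ⇒ R3
  rs@[7:6]=0x3 ⇒ R3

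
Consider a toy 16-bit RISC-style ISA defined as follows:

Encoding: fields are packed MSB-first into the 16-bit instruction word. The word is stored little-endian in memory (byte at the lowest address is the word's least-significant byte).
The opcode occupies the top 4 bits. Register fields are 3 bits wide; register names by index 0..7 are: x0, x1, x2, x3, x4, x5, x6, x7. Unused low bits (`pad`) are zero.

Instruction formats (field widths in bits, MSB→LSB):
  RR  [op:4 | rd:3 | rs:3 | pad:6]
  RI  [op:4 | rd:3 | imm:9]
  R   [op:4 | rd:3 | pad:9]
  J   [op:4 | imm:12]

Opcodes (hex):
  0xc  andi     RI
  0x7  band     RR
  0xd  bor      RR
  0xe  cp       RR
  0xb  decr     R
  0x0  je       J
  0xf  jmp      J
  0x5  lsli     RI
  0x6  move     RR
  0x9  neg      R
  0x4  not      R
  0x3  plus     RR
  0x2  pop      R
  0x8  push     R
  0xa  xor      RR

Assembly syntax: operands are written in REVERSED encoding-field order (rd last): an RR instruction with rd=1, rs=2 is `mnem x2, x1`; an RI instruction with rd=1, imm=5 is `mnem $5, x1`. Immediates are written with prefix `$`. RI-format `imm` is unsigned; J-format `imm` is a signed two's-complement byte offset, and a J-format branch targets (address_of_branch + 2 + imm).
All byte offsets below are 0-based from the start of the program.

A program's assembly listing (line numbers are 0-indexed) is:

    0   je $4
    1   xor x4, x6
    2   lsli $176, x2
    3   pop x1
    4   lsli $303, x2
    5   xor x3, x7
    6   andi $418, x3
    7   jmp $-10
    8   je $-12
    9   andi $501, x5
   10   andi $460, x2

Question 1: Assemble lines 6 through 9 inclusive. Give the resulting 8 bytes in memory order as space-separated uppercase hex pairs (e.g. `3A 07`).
A2 C7 F6 FF F4 0F F5 CB

L6: andi op=0xc:4|rd=3:3|imm=418:9 ⇒ 0xc7a2 ⇒ little a2 c7
L7: jmp op=0xf:4|imm=-10:12 ⇒ 0xfff6 ⇒ little f6 ff
L8: je op=0x0:4|imm=-12:12 ⇒ 0x0ff4 ⇒ little f4 0f
L9: andi op=0xc:4|rd=5:3|imm=501:9 ⇒ 0xcbf5 ⇒ little f5 cb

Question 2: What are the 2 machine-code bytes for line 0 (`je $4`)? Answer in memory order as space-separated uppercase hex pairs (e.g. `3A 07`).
0. je fields op=0x0:4|imm=4:12 → word 0004h → 04 00

04 00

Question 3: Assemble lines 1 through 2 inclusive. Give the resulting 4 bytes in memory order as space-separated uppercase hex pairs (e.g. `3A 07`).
00 AD B0 54

line 1 (xor): pack op=0xa:4|rd=6:3|rs=4:3|pad=0:6 = 0xad00; little→ 00 ad
line 2 (lsli): pack op=0x5:4|rd=2:3|imm=176:9 = 0x54b0; little→ b0 54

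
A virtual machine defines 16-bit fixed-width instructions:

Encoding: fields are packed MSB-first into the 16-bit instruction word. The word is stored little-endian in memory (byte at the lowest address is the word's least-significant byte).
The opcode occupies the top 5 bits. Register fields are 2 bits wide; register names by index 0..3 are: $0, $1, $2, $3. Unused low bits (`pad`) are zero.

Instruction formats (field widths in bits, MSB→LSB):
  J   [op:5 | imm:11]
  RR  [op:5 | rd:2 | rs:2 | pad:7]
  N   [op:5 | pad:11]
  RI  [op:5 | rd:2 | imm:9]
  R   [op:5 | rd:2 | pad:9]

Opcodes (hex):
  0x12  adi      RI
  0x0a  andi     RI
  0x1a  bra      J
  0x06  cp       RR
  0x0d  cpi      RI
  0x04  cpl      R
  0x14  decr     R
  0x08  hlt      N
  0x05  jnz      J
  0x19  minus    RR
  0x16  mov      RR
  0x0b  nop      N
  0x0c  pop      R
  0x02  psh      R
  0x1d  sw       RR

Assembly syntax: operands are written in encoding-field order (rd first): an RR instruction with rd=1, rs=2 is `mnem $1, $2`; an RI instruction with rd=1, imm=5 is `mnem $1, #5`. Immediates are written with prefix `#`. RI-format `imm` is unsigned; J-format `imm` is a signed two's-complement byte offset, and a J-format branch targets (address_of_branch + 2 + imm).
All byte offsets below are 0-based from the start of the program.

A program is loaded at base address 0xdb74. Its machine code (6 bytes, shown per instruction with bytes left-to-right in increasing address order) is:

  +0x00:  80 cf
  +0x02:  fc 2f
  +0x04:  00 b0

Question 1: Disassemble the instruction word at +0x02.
jnz #-4

off 0x02: read fc 2f as little → 0x2ffc
  op=0x2ffc>>11=0x5 ⇒ jnz (J)
  imm: (w>>0)&0x7ff=0x7fc (s11→-4) → #-4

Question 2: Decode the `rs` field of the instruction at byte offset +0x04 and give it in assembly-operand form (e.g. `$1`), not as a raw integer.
$0

[04] 00 b0 → 0xb000
  opcode bits[15:11]=0x16: mov/RR
  [10:9] rd=0 = $0
  [8:7] rs=0 = $0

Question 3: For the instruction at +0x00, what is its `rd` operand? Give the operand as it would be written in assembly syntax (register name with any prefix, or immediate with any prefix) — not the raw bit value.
$3

@+00  little-endian(80 cf) = 0xcf80
  top 5b → 0x19 → minus [RR]
  rd: (w>>9)&0x3=0x3 → $3
  rs: (w>>7)&0x3=0x3 → $3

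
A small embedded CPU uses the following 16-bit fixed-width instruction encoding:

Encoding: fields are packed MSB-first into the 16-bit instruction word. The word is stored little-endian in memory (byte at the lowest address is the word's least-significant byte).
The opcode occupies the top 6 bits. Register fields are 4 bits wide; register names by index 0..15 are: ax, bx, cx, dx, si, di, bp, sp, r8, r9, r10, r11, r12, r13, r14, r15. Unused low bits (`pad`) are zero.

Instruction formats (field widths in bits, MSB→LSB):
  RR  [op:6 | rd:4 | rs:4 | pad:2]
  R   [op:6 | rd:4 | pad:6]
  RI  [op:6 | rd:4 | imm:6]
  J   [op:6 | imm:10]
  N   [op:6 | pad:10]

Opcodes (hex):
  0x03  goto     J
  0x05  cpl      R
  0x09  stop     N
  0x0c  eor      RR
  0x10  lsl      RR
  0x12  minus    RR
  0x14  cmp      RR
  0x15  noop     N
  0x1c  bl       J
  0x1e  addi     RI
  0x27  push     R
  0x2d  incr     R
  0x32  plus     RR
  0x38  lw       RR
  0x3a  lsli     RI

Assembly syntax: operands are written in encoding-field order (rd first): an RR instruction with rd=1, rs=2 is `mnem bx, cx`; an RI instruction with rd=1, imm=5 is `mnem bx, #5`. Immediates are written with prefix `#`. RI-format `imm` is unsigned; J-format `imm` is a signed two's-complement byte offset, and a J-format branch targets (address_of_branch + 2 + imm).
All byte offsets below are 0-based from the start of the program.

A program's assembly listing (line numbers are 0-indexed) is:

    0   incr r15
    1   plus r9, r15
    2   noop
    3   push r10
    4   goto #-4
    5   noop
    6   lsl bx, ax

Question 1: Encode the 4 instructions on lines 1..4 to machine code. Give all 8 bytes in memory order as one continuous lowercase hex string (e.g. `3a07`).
L1: plus op=0x32:6|rd=9:4|rs=15:4|pad=0:2 ⇒ 0xca7c ⇒ little 7c ca
L2: noop op=0x15:6|pad=0:10 ⇒ 0x5400 ⇒ little 00 54
L3: push op=0x27:6|rd=10:4|pad=0:6 ⇒ 0x9e80 ⇒ little 80 9e
L4: goto op=0x3:6|imm=-4:10 ⇒ 0x0ffc ⇒ little fc 0f

7cca0054809efc0f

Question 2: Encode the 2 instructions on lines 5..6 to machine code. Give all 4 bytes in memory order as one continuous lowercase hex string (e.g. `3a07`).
L5: noop op=0x15:6|pad=0:10 ⇒ 0x5400 ⇒ little 00 54
L6: lsl op=0x10:6|rd=1:4|rs=0:4|pad=0:2 ⇒ 0x4040 ⇒ little 40 40

00544040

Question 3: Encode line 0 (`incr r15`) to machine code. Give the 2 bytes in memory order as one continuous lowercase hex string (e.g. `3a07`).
c0b7

L0: incr op=0x2d:6|rd=15:4|pad=0:6 ⇒ 0xb7c0 ⇒ little c0 b7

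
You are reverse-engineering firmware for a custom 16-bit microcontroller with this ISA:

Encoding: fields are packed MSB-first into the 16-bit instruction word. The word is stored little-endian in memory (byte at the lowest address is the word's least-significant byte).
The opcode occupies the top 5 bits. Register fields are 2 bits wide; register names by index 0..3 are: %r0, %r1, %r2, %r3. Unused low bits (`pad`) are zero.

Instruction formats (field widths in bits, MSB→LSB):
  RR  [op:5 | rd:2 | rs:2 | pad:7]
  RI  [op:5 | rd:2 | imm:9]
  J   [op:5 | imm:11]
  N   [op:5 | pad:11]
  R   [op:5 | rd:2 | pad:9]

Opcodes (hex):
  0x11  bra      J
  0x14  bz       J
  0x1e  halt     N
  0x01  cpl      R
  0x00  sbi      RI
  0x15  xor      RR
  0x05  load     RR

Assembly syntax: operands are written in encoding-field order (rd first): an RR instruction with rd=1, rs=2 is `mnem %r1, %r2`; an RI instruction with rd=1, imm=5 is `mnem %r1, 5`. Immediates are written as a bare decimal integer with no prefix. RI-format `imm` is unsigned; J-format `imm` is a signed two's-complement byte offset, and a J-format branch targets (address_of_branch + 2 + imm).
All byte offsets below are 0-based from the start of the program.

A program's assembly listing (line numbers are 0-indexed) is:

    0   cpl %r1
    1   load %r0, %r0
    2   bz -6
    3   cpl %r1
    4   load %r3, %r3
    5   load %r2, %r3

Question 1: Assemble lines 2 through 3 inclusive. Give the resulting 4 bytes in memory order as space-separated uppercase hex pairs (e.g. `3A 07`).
2. bz fields op=0x14:5|imm=-6:11 → word a7fah → fa a7
3. cpl fields op=0x1:5|rd=1:2|pad=0:9 → word 0a00h → 00 0a

FA A7 00 0A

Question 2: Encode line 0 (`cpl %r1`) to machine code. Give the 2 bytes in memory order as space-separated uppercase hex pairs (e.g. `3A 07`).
L0: cpl op=0x1:5|rd=1:2|pad=0:9 ⇒ 0x0a00 ⇒ little 00 0a

00 0A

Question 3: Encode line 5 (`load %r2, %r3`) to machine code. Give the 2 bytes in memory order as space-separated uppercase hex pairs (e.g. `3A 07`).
80 2D

line 5 (load): pack op=0x5:5|rd=2:2|rs=3:2|pad=0:7 = 0x2d80; little→ 80 2d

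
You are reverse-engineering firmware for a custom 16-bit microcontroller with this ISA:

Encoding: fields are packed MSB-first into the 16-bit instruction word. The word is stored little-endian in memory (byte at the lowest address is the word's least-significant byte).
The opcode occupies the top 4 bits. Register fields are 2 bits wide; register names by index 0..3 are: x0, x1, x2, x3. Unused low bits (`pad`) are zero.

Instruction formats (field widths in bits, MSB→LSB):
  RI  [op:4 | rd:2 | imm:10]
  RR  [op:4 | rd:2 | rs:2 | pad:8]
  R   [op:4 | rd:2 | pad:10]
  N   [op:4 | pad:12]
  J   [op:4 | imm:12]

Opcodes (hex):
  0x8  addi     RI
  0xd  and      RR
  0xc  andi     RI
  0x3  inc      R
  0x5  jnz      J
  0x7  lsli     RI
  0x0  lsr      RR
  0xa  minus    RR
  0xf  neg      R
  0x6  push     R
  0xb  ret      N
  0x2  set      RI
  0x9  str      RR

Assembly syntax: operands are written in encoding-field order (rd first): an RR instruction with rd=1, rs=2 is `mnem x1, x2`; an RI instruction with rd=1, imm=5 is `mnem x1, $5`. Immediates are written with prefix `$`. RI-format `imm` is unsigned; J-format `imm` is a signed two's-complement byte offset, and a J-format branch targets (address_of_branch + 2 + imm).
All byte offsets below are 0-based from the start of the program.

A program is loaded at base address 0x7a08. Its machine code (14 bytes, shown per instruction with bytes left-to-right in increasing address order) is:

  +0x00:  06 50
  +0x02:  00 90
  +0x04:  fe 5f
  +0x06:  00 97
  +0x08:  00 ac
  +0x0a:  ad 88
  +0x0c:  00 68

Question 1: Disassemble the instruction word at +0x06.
+0x06: 00 97 ⇒ word 0x9700 (little)
  op=0x9700>>12=0x9 ⇒ str (RR)
  [11:10] rd=1 = x1
  [9:8] rs=3 = x3

str x1, x3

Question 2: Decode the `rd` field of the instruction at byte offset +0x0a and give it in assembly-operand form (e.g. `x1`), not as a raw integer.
[0a] ad 88 → 0x88ad
  op=0x88ad>>12=0x8 ⇒ addi (RI)
  rd: (w>>10)&0x3=0x2 → x2
  imm: (w>>0)&0x3ff=0xad → $173

x2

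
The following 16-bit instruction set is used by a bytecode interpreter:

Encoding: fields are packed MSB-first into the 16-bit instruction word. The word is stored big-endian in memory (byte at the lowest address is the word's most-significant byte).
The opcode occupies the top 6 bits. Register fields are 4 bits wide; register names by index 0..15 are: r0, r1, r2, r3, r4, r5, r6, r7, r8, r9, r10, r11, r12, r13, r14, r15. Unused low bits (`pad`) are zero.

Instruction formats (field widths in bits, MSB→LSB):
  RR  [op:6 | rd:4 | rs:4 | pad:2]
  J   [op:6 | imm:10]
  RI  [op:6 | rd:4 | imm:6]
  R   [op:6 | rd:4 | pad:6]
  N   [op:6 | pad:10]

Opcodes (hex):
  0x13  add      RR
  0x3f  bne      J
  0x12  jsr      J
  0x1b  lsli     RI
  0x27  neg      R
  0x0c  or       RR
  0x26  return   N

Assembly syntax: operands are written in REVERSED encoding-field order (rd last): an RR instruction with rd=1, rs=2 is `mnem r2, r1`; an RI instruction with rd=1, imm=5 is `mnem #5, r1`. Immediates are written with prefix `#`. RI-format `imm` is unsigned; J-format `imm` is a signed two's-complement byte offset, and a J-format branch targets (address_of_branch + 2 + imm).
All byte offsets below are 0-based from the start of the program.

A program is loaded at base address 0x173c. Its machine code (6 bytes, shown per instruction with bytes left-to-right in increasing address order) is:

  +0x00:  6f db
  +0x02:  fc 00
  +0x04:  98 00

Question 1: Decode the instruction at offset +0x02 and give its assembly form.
+0x02: fc 00 ⇒ word 0xfc00 (big)
  opcode bits[15:10]=0x3f: bne/J
  imm@[9:0]=0x0 ⇒ #0

bne #0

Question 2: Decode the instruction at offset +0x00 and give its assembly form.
+0x00: 6f db ⇒ word 0x6fdb (big)
  op=0x6fdb>>10=0x1b ⇒ lsli (RI)
  rd: (w>>6)&0xf=0xf → r15
  imm: (w>>0)&0x3f=0x1b → #27

lsli #27, r15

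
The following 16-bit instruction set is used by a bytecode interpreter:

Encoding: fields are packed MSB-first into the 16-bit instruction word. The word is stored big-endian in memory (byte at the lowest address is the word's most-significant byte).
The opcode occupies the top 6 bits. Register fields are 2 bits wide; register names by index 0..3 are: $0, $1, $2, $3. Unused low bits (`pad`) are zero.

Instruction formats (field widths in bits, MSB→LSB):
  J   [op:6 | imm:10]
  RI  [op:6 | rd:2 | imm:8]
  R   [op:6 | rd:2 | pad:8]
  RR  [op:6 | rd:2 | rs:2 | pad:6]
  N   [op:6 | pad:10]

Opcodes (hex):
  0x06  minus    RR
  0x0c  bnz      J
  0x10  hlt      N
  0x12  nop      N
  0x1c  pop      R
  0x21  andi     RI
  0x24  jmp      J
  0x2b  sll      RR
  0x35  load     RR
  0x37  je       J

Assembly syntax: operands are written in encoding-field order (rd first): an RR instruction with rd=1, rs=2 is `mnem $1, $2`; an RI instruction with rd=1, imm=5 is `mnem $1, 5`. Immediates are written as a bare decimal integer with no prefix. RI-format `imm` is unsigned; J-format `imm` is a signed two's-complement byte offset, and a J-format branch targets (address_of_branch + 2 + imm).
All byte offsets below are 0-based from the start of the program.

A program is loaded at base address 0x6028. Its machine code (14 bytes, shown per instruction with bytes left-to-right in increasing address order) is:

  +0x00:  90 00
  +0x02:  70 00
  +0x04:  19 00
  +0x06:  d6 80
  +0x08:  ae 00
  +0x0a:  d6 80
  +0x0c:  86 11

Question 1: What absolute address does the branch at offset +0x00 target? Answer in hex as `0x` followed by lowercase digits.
0x602a

[00] 90 00 → 0x9000
  top 6b → 0x24 → jmp [J]
  imm@[9:0]=0x0 ⇒ 0
  target = base 0x6028 + off 0x00 + 2 + imm 0 = 0x602a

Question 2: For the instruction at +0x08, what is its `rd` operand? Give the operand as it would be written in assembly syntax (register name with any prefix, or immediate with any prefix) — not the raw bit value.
+0x08: ae 00 ⇒ word 0xae00 (big)
  op=0xae00>>10=0x2b ⇒ sll (RR)
  [9:8] rd=2 = $2
  [7:6] rs=0 = $0

$2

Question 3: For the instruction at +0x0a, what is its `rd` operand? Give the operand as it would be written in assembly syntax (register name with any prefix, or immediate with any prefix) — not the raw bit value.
+0x0a: d6 80 ⇒ word 0xd680 (big)
  op=0xd680>>10=0x35 ⇒ load (RR)
  rd: (w>>8)&0x3=0x2 → $2
  rs: (w>>6)&0x3=0x2 → $2

$2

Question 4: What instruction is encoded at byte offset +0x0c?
+0x0c: 86 11 ⇒ word 0x8611 (big)
  opcode bits[15:10]=0x21: andi/RI
  rd: (w>>8)&0x3=0x2 → $2
  imm: (w>>0)&0xff=0x11 → 17

andi $2, 17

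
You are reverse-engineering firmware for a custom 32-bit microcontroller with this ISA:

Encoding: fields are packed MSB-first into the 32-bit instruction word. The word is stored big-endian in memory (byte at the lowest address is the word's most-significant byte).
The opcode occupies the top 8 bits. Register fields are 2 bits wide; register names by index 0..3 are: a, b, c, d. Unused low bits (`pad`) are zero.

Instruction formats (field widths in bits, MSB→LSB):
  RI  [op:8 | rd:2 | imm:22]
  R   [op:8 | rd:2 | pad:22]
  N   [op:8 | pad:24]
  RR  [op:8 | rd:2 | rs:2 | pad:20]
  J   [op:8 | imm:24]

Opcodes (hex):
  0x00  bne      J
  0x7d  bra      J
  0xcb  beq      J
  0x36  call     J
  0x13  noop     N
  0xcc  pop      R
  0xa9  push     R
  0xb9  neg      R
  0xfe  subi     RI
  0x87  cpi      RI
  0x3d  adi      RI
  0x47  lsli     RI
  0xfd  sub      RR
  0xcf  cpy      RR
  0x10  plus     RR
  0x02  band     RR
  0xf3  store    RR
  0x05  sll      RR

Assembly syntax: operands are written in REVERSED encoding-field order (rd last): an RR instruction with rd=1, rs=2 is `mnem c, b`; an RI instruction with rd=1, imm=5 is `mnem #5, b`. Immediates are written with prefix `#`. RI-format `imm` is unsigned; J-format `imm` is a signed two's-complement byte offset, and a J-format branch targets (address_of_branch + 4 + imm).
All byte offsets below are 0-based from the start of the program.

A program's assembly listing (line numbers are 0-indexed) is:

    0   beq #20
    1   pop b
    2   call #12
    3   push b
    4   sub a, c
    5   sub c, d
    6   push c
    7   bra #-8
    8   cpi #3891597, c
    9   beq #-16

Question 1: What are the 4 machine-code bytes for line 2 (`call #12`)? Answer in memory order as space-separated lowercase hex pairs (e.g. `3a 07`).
line 2 (call): pack op=0x36:8|imm=12:24 = 0x3600000c; big→ 36 00 00 0c

36 00 00 0c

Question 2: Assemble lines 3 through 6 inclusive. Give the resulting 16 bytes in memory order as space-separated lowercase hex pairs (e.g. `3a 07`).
3. push fields op=0xa9:8|rd=1:2|pad=0:22 → word a9400000h → a9 40 00 00
4. sub fields op=0xfd:8|rd=2:2|rs=0:2|pad=0:20 → word fd800000h → fd 80 00 00
5. sub fields op=0xfd:8|rd=3:2|rs=2:2|pad=0:20 → word fde00000h → fd e0 00 00
6. push fields op=0xa9:8|rd=2:2|pad=0:22 → word a9800000h → a9 80 00 00

a9 40 00 00 fd 80 00 00 fd e0 00 00 a9 80 00 00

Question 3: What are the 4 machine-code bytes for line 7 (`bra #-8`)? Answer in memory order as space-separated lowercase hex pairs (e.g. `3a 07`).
L7: bra op=0x7d:8|imm=-8:24 ⇒ 0x7dfffff8 ⇒ big 7d ff ff f8

7d ff ff f8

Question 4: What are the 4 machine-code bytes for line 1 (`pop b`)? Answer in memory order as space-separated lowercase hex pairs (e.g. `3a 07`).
line 1 (pop): pack op=0xcc:8|rd=1:2|pad=0:22 = 0xcc400000; big→ cc 40 00 00

cc 40 00 00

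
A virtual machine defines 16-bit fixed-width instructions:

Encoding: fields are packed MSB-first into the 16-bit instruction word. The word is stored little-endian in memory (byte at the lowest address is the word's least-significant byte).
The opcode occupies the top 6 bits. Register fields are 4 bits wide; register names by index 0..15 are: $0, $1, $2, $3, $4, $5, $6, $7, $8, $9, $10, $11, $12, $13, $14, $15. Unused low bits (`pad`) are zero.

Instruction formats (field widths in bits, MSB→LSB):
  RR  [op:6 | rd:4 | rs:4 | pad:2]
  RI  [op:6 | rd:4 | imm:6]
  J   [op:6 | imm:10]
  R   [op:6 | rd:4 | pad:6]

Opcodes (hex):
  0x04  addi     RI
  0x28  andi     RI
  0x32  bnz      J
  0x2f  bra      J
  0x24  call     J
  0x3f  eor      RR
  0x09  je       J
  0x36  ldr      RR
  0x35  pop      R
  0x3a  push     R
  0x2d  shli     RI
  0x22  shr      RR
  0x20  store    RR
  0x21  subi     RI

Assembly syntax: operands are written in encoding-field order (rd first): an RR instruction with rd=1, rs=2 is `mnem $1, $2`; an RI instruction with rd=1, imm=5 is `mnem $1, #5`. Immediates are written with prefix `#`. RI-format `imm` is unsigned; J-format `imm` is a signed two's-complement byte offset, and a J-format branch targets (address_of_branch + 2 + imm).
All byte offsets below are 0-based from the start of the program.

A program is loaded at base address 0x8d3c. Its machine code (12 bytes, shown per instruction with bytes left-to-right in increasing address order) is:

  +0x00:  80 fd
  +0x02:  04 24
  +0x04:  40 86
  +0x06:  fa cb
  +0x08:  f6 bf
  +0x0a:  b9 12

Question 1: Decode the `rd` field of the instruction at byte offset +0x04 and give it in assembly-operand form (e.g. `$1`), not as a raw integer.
$9

@+04  little-endian(40 86) = 0x8640
  op=0x8640>>10=0x21 ⇒ subi (RI)
  rd: (w>>6)&0xf=0x9 → $9
  imm: (w>>0)&0x3f=0x0 → #0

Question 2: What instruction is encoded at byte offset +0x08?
bra #-10

[08] f6 bf → 0xbff6
  top 6b → 0x2f → bra [J]
  [9:0] imm=1014 (s10→-10) = #-10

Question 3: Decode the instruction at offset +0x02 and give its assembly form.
+0x02: 04 24 ⇒ word 0x2404 (little)
  opcode bits[15:10]=0x9: je/J
  imm: (w>>0)&0x3ff=0x4 → #4

je #4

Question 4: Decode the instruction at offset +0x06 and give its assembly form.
bnz #-6

off 0x06: read fa cb as little → 0xcbfa
  op=0xcbfa>>10=0x32 ⇒ bnz (J)
  [9:0] imm=1018 (s10→-6) = #-6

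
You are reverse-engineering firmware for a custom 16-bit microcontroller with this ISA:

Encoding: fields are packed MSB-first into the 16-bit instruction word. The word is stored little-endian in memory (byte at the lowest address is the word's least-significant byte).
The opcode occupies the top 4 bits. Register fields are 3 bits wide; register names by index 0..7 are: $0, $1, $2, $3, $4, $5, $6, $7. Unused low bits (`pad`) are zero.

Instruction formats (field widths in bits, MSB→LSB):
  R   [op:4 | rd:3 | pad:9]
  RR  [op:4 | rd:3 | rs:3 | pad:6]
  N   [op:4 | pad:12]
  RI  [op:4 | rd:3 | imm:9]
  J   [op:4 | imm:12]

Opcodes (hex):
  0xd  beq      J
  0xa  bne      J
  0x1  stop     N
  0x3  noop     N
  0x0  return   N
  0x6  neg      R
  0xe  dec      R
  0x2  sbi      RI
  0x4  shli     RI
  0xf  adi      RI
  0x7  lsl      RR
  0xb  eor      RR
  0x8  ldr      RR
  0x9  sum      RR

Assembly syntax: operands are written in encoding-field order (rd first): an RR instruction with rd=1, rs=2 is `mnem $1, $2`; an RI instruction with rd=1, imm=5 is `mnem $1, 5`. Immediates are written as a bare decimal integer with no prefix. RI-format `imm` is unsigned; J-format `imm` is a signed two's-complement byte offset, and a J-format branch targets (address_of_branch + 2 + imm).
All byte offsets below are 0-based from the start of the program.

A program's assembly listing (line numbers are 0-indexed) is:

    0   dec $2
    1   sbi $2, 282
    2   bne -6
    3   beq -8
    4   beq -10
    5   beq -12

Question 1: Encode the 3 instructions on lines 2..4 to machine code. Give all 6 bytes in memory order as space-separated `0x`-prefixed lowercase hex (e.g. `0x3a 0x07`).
0xfa 0xaf 0xf8 0xdf 0xf6 0xdf

L2: bne op=0xa:4|imm=-6:12 ⇒ 0xaffa ⇒ little fa af
L3: beq op=0xd:4|imm=-8:12 ⇒ 0xdff8 ⇒ little f8 df
L4: beq op=0xd:4|imm=-10:12 ⇒ 0xdff6 ⇒ little f6 df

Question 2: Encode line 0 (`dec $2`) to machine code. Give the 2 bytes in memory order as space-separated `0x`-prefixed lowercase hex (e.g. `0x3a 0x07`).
0x00 0xe4

line 0 (dec): pack op=0xe:4|rd=2:3|pad=0:9 = 0xe400; little→ 00 e4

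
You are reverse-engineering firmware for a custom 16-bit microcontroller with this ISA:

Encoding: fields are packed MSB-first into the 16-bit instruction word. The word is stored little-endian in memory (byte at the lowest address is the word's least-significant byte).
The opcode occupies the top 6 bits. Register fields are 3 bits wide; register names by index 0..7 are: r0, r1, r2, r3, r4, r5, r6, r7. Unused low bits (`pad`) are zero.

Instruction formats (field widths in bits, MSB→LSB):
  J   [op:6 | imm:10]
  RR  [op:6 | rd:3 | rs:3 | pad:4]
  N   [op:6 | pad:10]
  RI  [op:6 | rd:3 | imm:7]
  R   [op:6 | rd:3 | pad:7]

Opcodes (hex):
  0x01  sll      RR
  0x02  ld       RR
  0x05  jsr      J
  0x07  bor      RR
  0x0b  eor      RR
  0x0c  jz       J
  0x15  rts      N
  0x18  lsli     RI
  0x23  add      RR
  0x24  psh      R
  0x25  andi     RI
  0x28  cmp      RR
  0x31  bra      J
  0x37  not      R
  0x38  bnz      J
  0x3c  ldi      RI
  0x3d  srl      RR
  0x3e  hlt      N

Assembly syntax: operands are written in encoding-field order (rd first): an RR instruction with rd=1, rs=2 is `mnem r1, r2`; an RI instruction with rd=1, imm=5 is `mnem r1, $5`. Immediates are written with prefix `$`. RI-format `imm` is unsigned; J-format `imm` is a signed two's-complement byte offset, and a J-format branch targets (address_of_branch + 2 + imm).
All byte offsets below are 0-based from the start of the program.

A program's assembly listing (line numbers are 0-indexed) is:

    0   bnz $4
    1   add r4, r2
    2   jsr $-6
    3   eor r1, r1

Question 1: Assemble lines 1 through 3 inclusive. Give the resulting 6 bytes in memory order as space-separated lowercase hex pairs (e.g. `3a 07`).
1. add fields op=0x23:6|rd=4:3|rs=2:3|pad=0:4 → word 8e20h → 20 8e
2. jsr fields op=0x5:6|imm=-6:10 → word 17fah → fa 17
3. eor fields op=0xb:6|rd=1:3|rs=1:3|pad=0:4 → word 2c90h → 90 2c

20 8e fa 17 90 2c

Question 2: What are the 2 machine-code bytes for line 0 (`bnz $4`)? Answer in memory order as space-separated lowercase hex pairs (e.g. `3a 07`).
line 0 (bnz): pack op=0x38:6|imm=4:10 = 0xe004; little→ 04 e0

04 e0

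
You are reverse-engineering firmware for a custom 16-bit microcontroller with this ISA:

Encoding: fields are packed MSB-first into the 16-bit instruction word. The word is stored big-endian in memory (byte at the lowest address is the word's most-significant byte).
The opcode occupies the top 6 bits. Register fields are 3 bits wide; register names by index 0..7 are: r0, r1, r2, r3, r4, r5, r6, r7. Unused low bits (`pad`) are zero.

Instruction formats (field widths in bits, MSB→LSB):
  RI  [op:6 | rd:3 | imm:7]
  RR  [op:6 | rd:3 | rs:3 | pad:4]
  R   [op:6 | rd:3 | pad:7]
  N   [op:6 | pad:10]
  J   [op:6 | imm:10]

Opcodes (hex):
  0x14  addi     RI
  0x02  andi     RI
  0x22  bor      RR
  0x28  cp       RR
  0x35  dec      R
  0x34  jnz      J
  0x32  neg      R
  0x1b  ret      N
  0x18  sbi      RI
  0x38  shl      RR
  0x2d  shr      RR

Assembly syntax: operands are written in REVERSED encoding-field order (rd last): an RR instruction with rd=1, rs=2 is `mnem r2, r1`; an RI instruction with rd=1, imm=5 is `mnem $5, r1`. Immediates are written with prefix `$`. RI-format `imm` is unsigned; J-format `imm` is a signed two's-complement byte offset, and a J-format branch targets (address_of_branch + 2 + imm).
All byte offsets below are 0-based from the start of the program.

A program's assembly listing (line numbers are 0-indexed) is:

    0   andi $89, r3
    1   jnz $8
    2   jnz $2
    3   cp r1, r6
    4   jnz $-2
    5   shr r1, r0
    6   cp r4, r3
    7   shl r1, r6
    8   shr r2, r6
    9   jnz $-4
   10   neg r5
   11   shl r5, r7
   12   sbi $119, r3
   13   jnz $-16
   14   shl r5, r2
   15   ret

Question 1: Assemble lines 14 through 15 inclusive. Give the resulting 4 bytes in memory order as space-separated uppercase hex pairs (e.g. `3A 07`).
E1 50 6C 00

line 14 (shl): pack op=0x38:6|rd=2:3|rs=5:3|pad=0:4 = 0xe150; big→ e1 50
line 15 (ret): pack op=0x1b:6|pad=0:10 = 0x6c00; big→ 6c 00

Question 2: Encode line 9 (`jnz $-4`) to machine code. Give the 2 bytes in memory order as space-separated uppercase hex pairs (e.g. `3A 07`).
D3 FC

9. jnz fields op=0x34:6|imm=-4:10 → word d3fch → d3 fc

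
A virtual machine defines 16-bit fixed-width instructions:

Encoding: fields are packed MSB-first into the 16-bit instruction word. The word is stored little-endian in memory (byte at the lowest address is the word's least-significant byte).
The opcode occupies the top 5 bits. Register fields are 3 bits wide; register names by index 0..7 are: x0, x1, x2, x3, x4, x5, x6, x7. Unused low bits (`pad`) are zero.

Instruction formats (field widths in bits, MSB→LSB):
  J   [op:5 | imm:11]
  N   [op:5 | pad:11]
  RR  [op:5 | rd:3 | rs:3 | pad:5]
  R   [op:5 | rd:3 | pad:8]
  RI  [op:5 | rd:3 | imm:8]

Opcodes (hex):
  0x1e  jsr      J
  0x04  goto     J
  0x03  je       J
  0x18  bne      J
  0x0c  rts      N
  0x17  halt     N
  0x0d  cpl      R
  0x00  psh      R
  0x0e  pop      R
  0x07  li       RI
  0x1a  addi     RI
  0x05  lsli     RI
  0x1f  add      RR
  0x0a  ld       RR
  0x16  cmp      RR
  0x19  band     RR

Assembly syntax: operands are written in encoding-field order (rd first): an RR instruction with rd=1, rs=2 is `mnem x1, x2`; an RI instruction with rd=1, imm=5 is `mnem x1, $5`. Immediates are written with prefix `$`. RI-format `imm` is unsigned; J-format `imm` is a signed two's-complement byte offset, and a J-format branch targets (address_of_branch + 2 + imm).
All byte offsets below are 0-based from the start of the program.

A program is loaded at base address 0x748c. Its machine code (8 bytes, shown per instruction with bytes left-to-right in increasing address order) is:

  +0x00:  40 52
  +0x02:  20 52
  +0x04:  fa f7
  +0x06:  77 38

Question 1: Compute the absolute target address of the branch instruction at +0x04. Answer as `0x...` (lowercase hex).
off 0x04: read fa f7 as little → 0xf7fa
  opcode bits[15:11]=0x1e: jsr/J
  imm@[10:0]=0x7fa (s11→-6) ⇒ $-6
  target = base 0x748c + off 0x04 + 2 + imm -6 = 0x748c

0x748c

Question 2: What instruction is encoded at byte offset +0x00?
+0x00: 40 52 ⇒ word 0x5240 (little)
  top 5b → 0xa → ld [RR]
  [10:8] rd=2 = x2
  [7:5] rs=2 = x2

ld x2, x2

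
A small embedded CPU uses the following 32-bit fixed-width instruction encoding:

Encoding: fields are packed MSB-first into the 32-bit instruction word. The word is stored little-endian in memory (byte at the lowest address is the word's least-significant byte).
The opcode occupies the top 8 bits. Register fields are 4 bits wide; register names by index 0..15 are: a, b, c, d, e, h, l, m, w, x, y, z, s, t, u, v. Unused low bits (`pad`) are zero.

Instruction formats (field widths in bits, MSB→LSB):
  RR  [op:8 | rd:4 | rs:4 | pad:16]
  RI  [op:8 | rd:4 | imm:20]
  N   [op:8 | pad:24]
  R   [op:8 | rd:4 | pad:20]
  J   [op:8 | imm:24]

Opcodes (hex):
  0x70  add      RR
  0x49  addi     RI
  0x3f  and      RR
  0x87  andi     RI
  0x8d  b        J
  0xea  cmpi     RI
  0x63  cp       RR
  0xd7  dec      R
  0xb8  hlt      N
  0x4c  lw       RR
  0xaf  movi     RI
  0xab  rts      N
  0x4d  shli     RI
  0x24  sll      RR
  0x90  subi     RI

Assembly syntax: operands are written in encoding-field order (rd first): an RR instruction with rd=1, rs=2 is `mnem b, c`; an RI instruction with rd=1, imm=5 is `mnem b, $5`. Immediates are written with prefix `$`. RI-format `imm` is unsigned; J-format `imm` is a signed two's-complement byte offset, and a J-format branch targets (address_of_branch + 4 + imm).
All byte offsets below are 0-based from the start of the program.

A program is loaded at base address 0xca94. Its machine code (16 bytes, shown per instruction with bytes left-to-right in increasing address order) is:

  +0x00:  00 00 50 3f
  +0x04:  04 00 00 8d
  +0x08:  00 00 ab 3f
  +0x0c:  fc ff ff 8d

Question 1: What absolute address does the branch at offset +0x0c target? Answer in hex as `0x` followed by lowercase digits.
@+0c  little-endian(fc ff ff 8d) = 0x8dfffffc
  opcode bits[31:24]=0x8d: b/J
  [23:0] imm=16777212 (s24→-4) = $-4
  target = base 0xca94 + off 0x0c + 4 + imm -4 = 0xcaa0

0xcaa0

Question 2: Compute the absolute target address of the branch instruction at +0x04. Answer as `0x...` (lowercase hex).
[04] 04 00 00 8d → 0x8d000004
  top 8b → 0x8d → b [J]
  imm@[23:0]=0x4 ⇒ $4
  target = base 0xca94 + off 0x04 + 4 + imm 4 = 0xcaa0

0xcaa0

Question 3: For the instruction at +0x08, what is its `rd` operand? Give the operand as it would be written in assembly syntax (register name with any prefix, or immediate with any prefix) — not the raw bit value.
y

+0x08: 00 00 ab 3f ⇒ word 0x3fab0000 (little)
  top 8b → 0x3f → and [RR]
  rd@[23:20]=0xa ⇒ y
  rs@[19:16]=0xb ⇒ z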